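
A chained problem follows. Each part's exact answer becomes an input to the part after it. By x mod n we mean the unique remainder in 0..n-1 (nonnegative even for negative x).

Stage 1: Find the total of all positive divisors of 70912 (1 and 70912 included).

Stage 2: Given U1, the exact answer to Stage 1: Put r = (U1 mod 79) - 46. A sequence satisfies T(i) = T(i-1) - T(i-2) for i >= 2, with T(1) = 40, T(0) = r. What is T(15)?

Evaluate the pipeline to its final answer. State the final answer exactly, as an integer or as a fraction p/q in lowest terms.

30

Stage 1: 70912 = 2^8 * 277; sigma = (1 + 2 + 4 + 8 + 16 + 32 + 64 + 128 + 256) * (1 + 277) = 511 * 278 = 142058; answer 142058
Stage 2: U1 = 142058; r = -30; T(2) = 1*(40) - 1*(-30) = 70; iterating: T(2)=70, T(3)=30, T(4)=-40, T(5)=-70, T(6)=-30, T(7)=40, T(8)=70, T(9)=30, T(10)=-40, T(11)=-70, T(12)=-30, T(13)=40, T(14)=70, T(15)=30; answer 30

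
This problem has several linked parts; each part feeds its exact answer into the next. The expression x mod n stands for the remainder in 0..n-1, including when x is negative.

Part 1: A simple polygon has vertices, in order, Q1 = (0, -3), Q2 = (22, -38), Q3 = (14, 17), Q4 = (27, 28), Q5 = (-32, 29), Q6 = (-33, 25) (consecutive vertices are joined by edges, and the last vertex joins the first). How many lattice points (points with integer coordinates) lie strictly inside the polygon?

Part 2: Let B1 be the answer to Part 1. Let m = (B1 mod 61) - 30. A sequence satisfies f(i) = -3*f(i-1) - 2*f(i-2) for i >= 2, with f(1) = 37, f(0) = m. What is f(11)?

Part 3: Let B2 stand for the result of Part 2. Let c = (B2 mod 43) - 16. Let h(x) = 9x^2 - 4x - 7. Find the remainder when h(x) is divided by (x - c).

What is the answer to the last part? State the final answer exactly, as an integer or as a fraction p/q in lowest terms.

1241

Part 1: cross terms: (0*-38 - 22*-3)=66, (22*17 - 14*-38)=906, (14*28 - 27*17)=-67, (27*29 - -32*28)=1679, (-32*25 - -33*29)=157, (-33*-3 - 0*25)=99; twice the area = |2840| = 2840; area = 1420; boundary points = 1 + 1 + 1 + 1 + 1 + 1 = 6; strictly interior points = area - boundary/2 + 1 = 1418; answer 1418
Part 2: B1 = 1418; m = -15; f(2) = -3*(37) - 2*(-15) = -81; iterating: f(2)=-81, f(3)=169, f(4)=-345, f(5)=697, f(6)=-1401, f(7)=2809, f(8)=-5625, f(9)=11257, f(10)=-22521, f(11)=45049; answer 45049
Part 3: B2 = 45049; c = 12; remainder = value at the root: 9*(12)^2 - 4*(12)^1 - 7 = (1296) + (-48) + (-7) = 1241; answer 1241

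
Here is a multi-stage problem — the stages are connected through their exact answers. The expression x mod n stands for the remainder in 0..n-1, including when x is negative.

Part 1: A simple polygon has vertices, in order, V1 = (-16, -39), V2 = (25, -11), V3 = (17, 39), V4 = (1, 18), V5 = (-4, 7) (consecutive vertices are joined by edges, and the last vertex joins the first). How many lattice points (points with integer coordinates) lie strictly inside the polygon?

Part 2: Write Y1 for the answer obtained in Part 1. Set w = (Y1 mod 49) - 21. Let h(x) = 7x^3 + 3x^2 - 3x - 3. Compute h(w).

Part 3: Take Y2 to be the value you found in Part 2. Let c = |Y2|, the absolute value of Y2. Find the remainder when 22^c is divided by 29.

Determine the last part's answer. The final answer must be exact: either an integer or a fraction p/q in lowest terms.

Part 1: cross terms: (-16*-11 - 25*-39)=1151, (25*39 - 17*-11)=1162, (17*18 - 1*39)=267, (1*7 - -4*18)=79, (-4*-39 - -16*7)=268; twice the area = |2927| = 2927; area = 2927/2; boundary points = 1 + 2 + 1 + 1 + 2 = 7; strictly interior points = area - boundary/2 + 1 = 1461; answer 1461
Part 2: Y1 = 1461; w = 19; 7*(19)^3 + 3*(19)^2 - 3*(19)^1 - 3 = (48013) + (1083) + (-57) + (-3) = 49036; answer 49036
Part 3: Y2 = 49036; c = 49036; squarings mod 29: 22^1=22, 22^2=20, 22^4=23, 22^8=7, 22^16=20, 22^32=23, 22^64=7, 22^128=20, 22^256=23, 22^512=7, 22^1024=20, 22^2048=23, 22^4096=7, 22^8192=20, 22^16384=23, 22^32768=7; 22^49036 = 22^4 * 22^8 * 22^128 * 22^256 * 22^512 * 22^1024 * 22^2048 * 22^4096 * 22^8192 * 22^32768 = 7 (mod 29); answer 7

7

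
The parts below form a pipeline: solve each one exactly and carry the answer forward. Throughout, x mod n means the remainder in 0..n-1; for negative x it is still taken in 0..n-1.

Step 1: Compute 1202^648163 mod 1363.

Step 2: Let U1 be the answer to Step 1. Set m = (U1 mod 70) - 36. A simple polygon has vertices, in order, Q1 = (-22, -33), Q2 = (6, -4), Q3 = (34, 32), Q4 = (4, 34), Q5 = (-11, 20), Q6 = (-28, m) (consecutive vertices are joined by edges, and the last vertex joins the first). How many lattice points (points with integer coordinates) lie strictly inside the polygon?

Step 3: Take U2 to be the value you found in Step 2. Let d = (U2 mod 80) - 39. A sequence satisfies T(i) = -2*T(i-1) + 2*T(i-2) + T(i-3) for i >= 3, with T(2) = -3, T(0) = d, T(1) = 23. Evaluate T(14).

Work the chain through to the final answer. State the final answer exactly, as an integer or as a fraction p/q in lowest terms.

Step 1: squarings mod 1363: 1202^1=1202, 1202^2=24, 1202^4=576, 1202^8=567, 1202^16=1184, 1202^32=692, 1202^64=451, 1202^128=314, 1202^256=460, 1202^512=335, 1202^1024=459, 1202^2048=779, 1202^4096=306, 1202^8192=952, 1202^16384=1272, 1202^32768=103, 1202^65536=1068, 1202^131072=1156, 1202^262144=596, 1202^524288=836; 1202^648163 = 1202^1 * 1202^2 * 1202^32 * 1202^64 * 1202^128 * 1202^256 * 1202^512 * 1202^8192 * 1202^16384 * 1202^32768 * 1202^65536 * 1202^524288 = 847 (mod 1363); answer 847
Step 2: U1 = 847; m = -29; cross terms: (-22*-4 - 6*-33)=286, (6*32 - 34*-4)=328, (34*34 - 4*32)=1028, (4*20 - -11*34)=454, (-11*-29 - -28*20)=879, (-28*-33 - -22*-29)=286; twice the area = |3261| = 3261; area = 3261/2; boundary points = 1 + 4 + 2 + 1 + 1 + 2 = 11; strictly interior points = area - boundary/2 + 1 = 1626; answer 1626
Step 3: U2 = 1626; d = -13; T(3) = -2*(-3) + 2*(23) + 1*(-13) = 39; iterating: T(3)=39, T(4)=-61, T(5)=197, T(6)=-477, T(7)=1287, T(8)=-3331, T(9)=8759, T(10)=-22893, T(11)=59973, T(12)=-156973, T(13)=410999, T(14)=-1075971; answer -1075971

-1075971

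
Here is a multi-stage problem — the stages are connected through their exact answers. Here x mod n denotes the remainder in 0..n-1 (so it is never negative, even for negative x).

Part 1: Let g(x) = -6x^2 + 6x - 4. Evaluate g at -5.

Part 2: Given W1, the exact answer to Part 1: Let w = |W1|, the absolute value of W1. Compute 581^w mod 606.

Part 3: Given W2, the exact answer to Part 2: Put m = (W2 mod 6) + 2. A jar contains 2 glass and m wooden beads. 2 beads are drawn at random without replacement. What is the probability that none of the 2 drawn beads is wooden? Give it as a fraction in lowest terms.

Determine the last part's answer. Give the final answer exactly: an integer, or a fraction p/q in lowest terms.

1/10

Part 1: -6*(-5)^2 + 6*(-5)^1 - 4 = (-150) + (-30) + (-4) = -184; answer -184
Part 2: W1 = -184; w = 184; squarings mod 606: 581^1=581, 581^2=19, 581^4=361, 581^8=31, 581^16=355, 581^32=583, 581^64=529, 581^128=475; 581^184 = 581^8 * 581^16 * 581^32 * 581^128 = 169 (mod 606); answer 169
Part 3: W2 = 169; m = 3; total draws C(5,2) = 10; favorable C(2,2) = 1; P = 1/10; answer 1/10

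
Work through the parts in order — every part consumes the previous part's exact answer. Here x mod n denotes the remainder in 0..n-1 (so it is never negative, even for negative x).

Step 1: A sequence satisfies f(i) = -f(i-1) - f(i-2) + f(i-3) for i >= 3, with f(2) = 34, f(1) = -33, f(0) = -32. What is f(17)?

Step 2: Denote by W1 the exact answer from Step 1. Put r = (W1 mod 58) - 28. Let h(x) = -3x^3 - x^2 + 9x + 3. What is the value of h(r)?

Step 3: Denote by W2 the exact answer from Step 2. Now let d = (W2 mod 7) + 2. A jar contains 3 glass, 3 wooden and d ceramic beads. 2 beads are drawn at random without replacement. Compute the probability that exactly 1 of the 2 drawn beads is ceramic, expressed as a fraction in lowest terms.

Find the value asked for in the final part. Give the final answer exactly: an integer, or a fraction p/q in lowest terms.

Step 1: f(3) = -1*(34) - 1*(-33) + 1*(-32) = -33; iterating: f(3)=-33, f(4)=-34, f(5)=101, f(6)=-100, f(7)=-35, f(8)=236, f(9)=-301, f(10)=30, f(11)=507, f(12)=-838, f(13)=361, f(14)=984, f(15)=-2183, f(16)=1560, f(17)=1607; answer 1607
Step 2: W1 = 1607; r = 13; -3*(13)^3 - 1*(13)^2 + 9*(13)^1 + 3 = (-6591) + (-169) + (117) + (3) = -6640; answer -6640
Step 3: W2 = -6640; d = 5; total draws C(11,2) = 55; favorable C(5,1)*C(6,1) = 30; P = 6/11; answer 6/11

6/11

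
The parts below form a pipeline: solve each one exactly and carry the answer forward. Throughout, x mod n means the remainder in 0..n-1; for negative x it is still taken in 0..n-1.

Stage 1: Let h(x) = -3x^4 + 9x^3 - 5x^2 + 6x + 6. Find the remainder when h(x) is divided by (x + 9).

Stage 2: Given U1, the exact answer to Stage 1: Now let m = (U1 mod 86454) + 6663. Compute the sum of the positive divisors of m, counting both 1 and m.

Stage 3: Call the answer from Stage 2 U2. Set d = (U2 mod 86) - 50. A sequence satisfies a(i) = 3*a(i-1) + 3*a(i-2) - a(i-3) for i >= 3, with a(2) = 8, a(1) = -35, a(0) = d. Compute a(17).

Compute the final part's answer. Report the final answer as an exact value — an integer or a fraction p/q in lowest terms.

-8101458659

Stage 1: remainder = value at the root: -3*(-9)^4 + 9*(-9)^3 - 5*(-9)^2 + 6*(-9)^1 + 6 = (-19683) + (-6561) + (-405) + (-54) + (6) = -26697; answer -26697
Stage 2: U1 = -26697; m = 66420; 66420 = 2^2 * 3^4 * 5 * 41; sigma = (1 + 2 + 4) * (1 + 3 + 9 + 27 + 81) * (1 + 5) * (1 + 41) = 7 * 121 * 6 * 42 = 213444; answer 213444
Stage 3: U2 = 213444; d = 28; a(3) = 3*(8) + 3*(-35) - 1*(28) = -109; iterating: a(3)=-109, a(4)=-268, a(5)=-1139, a(6)=-4112, a(7)=-15485, a(8)=-57652, a(9)=-215299, a(10)=-803368, a(11)=-2998349, a(12)=-11189852, a(13)=-41761235, a(14)=-155854912, a(15)=-581658589, a(16)=-2170779268, a(17)=-8101458659; answer -8101458659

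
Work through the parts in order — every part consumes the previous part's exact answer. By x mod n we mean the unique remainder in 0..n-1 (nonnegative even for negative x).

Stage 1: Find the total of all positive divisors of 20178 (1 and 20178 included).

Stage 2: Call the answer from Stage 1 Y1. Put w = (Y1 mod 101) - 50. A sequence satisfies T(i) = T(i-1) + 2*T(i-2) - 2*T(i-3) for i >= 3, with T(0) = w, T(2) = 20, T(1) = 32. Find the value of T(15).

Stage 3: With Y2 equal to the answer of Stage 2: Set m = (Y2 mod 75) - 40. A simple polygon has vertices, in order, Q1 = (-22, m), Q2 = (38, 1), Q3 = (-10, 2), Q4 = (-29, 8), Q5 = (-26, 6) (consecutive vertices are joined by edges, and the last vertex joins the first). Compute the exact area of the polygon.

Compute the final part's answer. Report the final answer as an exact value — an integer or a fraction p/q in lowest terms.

168

Stage 1: 20178 = 2 * 3^2 * 19 * 59; sigma = (1 + 2) * (1 + 3 + 9) * (1 + 19) * (1 + 59) = 3 * 13 * 20 * 60 = 46800; answer 46800
Stage 2: Y1 = 46800; w = -13; T(3) = 1*(20) + 2*(32) - 2*(-13) = 110; iterating: T(3)=110, T(4)=86, T(5)=266, T(6)=218, T(7)=578, T(8)=482, T(9)=1202, T(10)=1010, T(11)=2450, T(12)=2066, T(13)=4946, T(14)=4178, T(15)=9938; answer 9938
Stage 3: Y2 = 9938; m = -2; cross terms: (-22*1 - 38*-2)=54, (38*2 - -10*1)=86, (-10*8 - -29*2)=-22, (-29*6 - -26*8)=34, (-26*-2 - -22*6)=184; twice the area = |336| = 336; area = 168; answer 168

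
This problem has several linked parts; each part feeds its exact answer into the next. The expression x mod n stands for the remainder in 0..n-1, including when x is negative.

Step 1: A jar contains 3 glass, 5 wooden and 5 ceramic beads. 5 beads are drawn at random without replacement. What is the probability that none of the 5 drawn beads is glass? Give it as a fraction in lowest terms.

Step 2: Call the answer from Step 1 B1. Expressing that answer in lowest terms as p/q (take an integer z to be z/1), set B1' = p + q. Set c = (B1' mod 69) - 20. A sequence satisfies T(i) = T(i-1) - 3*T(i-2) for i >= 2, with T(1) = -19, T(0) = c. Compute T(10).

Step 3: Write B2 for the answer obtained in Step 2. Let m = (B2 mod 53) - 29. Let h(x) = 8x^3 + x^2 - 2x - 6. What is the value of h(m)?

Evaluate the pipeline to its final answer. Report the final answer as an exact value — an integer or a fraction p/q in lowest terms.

-10511

Step 1: total draws C(13,5) = 1287; favorable C(10,5) = 252; P = 28/143; answer 28/143
Step 2: B1 = 28/143; threaded value p + q = 171; c = 13; T(2) = 1*(-19) - 3*(13) = -58; iterating: T(2)=-58, T(3)=-1, T(4)=173, T(5)=176, T(6)=-343, T(7)=-871, T(8)=158, T(9)=2771, T(10)=2297; answer 2297
Step 3: B2 = 2297; m = -11; 8*(-11)^3 + 1*(-11)^2 - 2*(-11)^1 - 6 = (-10648) + (121) + (22) + (-6) = -10511; answer -10511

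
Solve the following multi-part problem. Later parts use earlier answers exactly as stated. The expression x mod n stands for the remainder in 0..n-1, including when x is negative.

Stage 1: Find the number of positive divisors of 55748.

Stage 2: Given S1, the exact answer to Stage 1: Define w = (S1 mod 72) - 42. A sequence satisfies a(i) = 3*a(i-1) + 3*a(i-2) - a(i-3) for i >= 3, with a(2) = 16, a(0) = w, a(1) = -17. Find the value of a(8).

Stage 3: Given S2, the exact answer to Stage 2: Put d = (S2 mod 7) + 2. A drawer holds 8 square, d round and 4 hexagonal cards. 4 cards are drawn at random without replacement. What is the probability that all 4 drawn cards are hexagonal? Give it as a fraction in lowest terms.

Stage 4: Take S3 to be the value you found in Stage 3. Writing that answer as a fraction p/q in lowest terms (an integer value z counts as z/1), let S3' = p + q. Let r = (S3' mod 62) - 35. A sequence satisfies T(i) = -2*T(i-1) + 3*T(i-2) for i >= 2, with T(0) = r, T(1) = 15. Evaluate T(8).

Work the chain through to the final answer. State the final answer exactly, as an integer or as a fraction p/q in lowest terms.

-41010

Stage 1: 55748 = 2^2 * 7 * 11 * 181; number of divisors = (2+1) * (1+1) * (1+1) * (1+1) = 24; answer 24
Stage 2: S1 = 24; w = -18; a(3) = 3*(16) + 3*(-17) - 1*(-18) = 15; iterating: a(3)=15, a(4)=110, a(5)=359, a(6)=1392, a(7)=5143, a(8)=19246; answer 19246
Stage 3: S2 = 19246; d = 5; total draws C(17,4) = 2380; favorable C(4,4) = 1; P = 1/2380; answer 1/2380
Stage 4: S3 = 1/2380; threaded value p + q = 2381; r = -10; T(2) = -2*(15) + 3*(-10) = -60; iterating: T(2)=-60, T(3)=165, T(4)=-510, T(5)=1515, T(6)=-4560, T(7)=13665, T(8)=-41010; answer -41010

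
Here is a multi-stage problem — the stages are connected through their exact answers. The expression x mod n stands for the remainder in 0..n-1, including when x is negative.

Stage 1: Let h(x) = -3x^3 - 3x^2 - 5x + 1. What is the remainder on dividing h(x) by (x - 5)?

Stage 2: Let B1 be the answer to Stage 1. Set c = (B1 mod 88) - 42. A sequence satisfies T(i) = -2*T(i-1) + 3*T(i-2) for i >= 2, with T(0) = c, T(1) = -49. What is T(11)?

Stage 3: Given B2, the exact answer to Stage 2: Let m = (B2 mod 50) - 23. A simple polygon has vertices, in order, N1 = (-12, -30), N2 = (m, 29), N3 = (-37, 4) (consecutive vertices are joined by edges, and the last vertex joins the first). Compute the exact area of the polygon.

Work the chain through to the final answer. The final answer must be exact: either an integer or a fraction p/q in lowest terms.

1271/2

Stage 1: remainder = value at the root: -3*(5)^3 - 3*(5)^2 - 5*(5)^1 + 1 = (-375) + (-75) + (-25) + (1) = -474; answer -474
Stage 2: B1 = -474; c = 12; T(2) = -2*(-49) + 3*(12) = 134; iterating: T(2)=134, T(3)=-415, T(4)=1232, T(5)=-3709, T(6)=11114, T(7)=-33355, T(8)=100052, T(9)=-300169, T(10)=900494, T(11)=-2701495; answer -2701495
Stage 3: B2 = -2701495; m = -18; cross terms: (-12*29 - -18*-30)=-888, (-18*4 - -37*29)=1001, (-37*-30 - -12*4)=1158; twice the area = |1271| = 1271; area = 1271/2; answer 1271/2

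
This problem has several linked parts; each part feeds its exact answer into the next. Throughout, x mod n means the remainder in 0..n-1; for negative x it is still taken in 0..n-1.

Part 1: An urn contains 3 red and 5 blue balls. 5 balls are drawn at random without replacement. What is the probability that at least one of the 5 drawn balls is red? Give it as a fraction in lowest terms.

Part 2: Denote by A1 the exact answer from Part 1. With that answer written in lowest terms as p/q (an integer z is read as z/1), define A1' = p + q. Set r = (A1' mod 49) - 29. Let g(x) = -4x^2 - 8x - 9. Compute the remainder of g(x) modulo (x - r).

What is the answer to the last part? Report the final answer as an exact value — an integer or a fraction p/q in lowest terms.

Part 1: total draws C(8,5) = 56; complement C(5,5) = 1; favorable 56 - 1 = 55; P = 55/56; answer 55/56
Part 2: A1 = 55/56; threaded value p + q = 111; r = -16; remainder = value at the root: -4*(-16)^2 - 8*(-16)^1 - 9 = (-1024) + (128) + (-9) = -905; answer -905

-905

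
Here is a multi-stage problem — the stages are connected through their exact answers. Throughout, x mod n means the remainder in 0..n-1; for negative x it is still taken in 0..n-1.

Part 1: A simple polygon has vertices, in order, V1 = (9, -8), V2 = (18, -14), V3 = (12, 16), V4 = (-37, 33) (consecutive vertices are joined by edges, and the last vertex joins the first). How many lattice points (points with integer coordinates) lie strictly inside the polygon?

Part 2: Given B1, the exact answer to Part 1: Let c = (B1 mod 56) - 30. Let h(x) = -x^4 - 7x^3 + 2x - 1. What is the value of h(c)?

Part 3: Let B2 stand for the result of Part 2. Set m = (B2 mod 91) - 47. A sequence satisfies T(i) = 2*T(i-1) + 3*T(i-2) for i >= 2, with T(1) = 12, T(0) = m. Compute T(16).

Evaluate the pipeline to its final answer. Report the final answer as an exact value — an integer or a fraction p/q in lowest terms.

-139901865

Part 1: cross terms: (9*-14 - 18*-8)=18, (18*16 - 12*-14)=456, (12*33 - -37*16)=988, (-37*-8 - 9*33)=-1; twice the area = |1461| = 1461; area = 1461/2; boundary points = 3 + 6 + 1 + 1 = 11; strictly interior points = area - boundary/2 + 1 = 726; answer 726
Part 2: B1 = 726; c = 24; -1*(24)^4 - 7*(24)^3 + 2*(24)^1 - 1 = (-331776) + (-96768) + (48) + (-1) = -428497; answer -428497
Part 3: B2 = -428497; m = -25; T(2) = 2*(12) + 3*(-25) = -51; iterating: T(2)=-51, T(3)=-66, T(4)=-285, T(5)=-768, T(6)=-2391, T(7)=-7086, T(8)=-21345, T(9)=-63948, T(10)=-191931, T(11)=-575706, T(12)=-1727205, T(13)=-5181528, T(14)=-15544671, T(15)=-46633926, T(16)=-139901865; answer -139901865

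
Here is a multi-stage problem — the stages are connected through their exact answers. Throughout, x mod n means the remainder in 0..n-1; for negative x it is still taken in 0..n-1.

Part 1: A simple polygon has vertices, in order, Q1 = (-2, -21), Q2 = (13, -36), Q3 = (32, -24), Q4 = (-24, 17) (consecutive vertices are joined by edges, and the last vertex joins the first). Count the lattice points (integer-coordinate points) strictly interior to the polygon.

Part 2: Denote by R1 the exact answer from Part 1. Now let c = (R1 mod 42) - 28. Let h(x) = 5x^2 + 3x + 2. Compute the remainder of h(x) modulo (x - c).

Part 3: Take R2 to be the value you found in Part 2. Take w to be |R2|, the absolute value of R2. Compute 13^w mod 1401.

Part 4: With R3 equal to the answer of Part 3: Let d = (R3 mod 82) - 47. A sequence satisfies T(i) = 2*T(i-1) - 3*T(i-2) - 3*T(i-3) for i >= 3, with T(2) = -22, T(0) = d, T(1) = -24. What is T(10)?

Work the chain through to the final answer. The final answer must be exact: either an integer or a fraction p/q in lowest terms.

Part 1: cross terms: (-2*-36 - 13*-21)=345, (13*-24 - 32*-36)=840, (32*17 - -24*-24)=-32, (-24*-21 - -2*17)=538; twice the area = |1691| = 1691; area = 1691/2; boundary points = 15 + 1 + 1 + 2 = 19; strictly interior points = area - boundary/2 + 1 = 837; answer 837
Part 2: R1 = 837; c = 11; remainder = value at the root: 5*(11)^2 + 3*(11)^1 + 2 = (605) + (33) + (2) = 640; answer 640
Part 3: R2 = 640; w = 640; squarings mod 1401: 13^1=13, 13^2=169, 13^4=541, 13^8=1273, 13^16=973, 13^32=1054, 13^64=1324, 13^128=325, 13^256=550, 13^512=1285; 13^640 = 13^128 * 13^512 = 127 (mod 1401); answer 127
Part 4: R3 = 127; d = -2; T(3) = 2*(-22) - 3*(-24) - 3*(-2) = 34; iterating: T(3)=34, T(4)=206, T(5)=376, T(6)=32, T(7)=-1682, T(8)=-4588, T(9)=-4226, T(10)=10358; answer 10358

10358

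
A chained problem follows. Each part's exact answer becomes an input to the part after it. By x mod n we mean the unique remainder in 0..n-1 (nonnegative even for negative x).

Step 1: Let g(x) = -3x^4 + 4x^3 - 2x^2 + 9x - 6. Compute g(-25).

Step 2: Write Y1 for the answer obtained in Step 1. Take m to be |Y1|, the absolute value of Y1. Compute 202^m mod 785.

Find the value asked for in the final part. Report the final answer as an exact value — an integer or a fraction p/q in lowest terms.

Step 1: -3*(-25)^4 + 4*(-25)^3 - 2*(-25)^2 + 9*(-25)^1 - 6 = (-1171875) + (-62500) + (-1250) + (-225) + (-6) = -1235856; answer -1235856
Step 2: Y1 = -1235856; m = 1235856; squarings mod 785: 202^1=202, 202^2=769, 202^4=256, 202^8=381, 202^16=721, 202^32=171, 202^64=196, 202^128=736, 202^256=46, 202^512=546, 202^1024=601, 202^2048=101, 202^4096=781, 202^8192=16, 202^16384=256, 202^32768=381, 202^65536=721, 202^131072=171, 202^262144=196, 202^524288=736, 202^1048576=46; 202^1235856 = 202^16 * 202^128 * 202^256 * 202^512 * 202^2048 * 202^4096 * 202^16384 * 202^32768 * 202^131072 * 202^1048576 = 736 (mod 785); answer 736

736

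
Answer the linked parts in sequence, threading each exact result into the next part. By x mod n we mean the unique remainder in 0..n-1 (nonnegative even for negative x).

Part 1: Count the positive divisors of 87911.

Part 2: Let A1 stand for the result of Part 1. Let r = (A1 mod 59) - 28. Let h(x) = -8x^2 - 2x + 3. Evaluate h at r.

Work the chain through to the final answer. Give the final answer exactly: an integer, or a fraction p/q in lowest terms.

Part 1: 87911 is prime, so its only divisors are 1 and 87911; count = 2; answer 2
Part 2: A1 = 2; r = -26; -8*(-26)^2 - 2*(-26)^1 + 3 = (-5408) + (52) + (3) = -5353; answer -5353

-5353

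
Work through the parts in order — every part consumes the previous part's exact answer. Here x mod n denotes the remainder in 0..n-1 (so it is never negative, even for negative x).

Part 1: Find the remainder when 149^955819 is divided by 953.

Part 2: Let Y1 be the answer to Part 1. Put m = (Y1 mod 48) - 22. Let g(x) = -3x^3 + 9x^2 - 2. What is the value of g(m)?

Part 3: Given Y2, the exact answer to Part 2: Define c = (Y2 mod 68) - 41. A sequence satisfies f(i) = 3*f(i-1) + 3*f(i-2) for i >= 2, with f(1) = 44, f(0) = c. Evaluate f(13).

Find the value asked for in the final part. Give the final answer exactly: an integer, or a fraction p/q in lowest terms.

Part 1: squarings mod 953: 149^1=149, 149^2=282, 149^4=425, 149^8=508, 149^16=754, 149^32=528, 149^64=508, 149^128=754, 149^256=528, 149^512=508, 149^1024=754, 149^2048=528, 149^4096=508, 149^8192=754, 149^16384=528, 149^32768=508, 149^65536=754, 149^131072=528, 149^262144=508, 149^524288=754; 149^955819 = 149^1 * 149^2 * 149^8 * 149^32 * 149^128 * 149^256 * 149^1024 * 149^4096 * 149^32768 * 149^131072 * 149^262144 * 149^524288 = 803 (mod 953); answer 803
Part 2: Y1 = 803; m = 13; -3*(13)^3 + 9*(13)^2 - 2 = (-6591) + (1521) + (-2) = -5072; answer -5072
Part 3: Y2 = -5072; c = -13; f(2) = 3*(44) + 3*(-13) = 93; iterating: f(2)=93, f(3)=411, f(4)=1512, f(5)=5769, f(6)=21843, f(7)=82836, f(8)=314037, f(9)=1190619, f(10)=4513968, f(11)=17113761, f(12)=64883187, f(13)=245990844; answer 245990844

245990844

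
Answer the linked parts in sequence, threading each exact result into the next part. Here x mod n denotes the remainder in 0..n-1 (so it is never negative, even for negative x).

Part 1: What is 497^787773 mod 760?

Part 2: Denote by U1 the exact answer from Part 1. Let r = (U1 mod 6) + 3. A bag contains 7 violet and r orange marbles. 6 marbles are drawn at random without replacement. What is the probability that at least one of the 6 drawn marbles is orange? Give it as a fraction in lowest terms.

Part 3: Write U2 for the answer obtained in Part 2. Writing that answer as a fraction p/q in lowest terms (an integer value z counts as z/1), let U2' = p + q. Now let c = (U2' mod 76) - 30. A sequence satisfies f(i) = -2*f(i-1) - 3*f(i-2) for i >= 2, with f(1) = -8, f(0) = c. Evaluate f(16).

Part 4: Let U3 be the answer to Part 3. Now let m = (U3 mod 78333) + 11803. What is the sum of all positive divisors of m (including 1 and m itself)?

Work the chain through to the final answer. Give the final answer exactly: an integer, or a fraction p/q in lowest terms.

65760

Part 1: squarings mod 760: 497^1=497, 497^2=9, 497^4=81, 497^8=481, 497^16=321, 497^32=441, 497^64=681, 497^128=161, 497^256=81, 497^512=481, 497^1024=321, 497^2048=441, 497^4096=681, 497^8192=161, 497^16384=81, 497^32768=481, 497^65536=321, 497^131072=441, 497^262144=681, 497^524288=161; 497^787773 = 497^1 * 497^4 * 497^8 * 497^16 * 497^32 * 497^256 * 497^1024 * 497^262144 * 497^524288 = 217 (mod 760); answer 217
Part 2: U1 = 217; r = 4; total draws C(11,6) = 462; complement C(7,6) = 7; favorable 462 - 7 = 455; P = 65/66; answer 65/66
Part 3: U2 = 65/66; threaded value p + q = 131; c = 25; f(2) = -2*(-8) - 3*(25) = -59; iterating: f(2)=-59, f(3)=142, f(4)=-107, f(5)=-212, f(6)=745, f(7)=-854, f(8)=-527, f(9)=3616, f(10)=-5651, f(11)=454, f(12)=16045, f(13)=-33452, f(14)=18769, f(15)=62818, f(16)=-181943; answer -181943
Part 4: U3 = -181943; m = 64859; 64859 = 79 * 821; sigma = (1 + 79) * (1 + 821) = 80 * 822 = 65760; answer 65760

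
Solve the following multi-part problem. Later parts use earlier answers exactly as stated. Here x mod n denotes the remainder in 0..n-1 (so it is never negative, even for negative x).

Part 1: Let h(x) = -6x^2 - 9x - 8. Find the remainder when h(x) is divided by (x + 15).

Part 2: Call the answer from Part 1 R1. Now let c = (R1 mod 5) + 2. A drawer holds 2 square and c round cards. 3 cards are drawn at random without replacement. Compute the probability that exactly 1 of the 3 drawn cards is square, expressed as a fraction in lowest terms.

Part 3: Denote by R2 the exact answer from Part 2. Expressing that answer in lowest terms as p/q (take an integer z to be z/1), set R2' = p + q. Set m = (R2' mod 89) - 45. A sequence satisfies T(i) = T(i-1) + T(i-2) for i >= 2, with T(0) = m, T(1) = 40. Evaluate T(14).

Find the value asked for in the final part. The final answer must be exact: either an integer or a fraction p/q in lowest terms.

Part 1: remainder = value at the root: -6*(-15)^2 - 9*(-15)^1 - 8 = (-1350) + (135) + (-8) = -1223; answer -1223
Part 2: R1 = -1223; c = 4; total draws C(6,3) = 20; favorable C(2,1)*C(4,2) = 12; P = 3/5; answer 3/5
Part 3: R2 = 3/5; threaded value p + q = 8; m = -37; T(2) = 1*(40) + 1*(-37) = 3; iterating: T(2)=3, T(3)=43, T(4)=46, T(5)=89, T(6)=135, T(7)=224, T(8)=359, T(9)=583, T(10)=942, T(11)=1525, T(12)=2467, T(13)=3992, T(14)=6459; answer 6459

6459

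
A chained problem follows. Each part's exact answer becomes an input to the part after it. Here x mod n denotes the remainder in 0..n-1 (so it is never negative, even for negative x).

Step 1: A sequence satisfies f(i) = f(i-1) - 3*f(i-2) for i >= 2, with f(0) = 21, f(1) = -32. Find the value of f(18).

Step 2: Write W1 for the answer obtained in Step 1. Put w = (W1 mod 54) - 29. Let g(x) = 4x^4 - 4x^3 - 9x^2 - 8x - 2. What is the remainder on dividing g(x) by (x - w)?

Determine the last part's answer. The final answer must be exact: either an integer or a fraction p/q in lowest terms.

Step 1: f(2) = 1*(-32) - 3*(21) = -95; iterating: f(2)=-95, f(3)=1, f(4)=286, f(5)=283, f(6)=-575, f(7)=-1424, f(8)=301, f(9)=4573, f(10)=3670, f(11)=-10049, f(12)=-21059, f(13)=9088, f(14)=72265, f(15)=45001, f(16)=-171794, f(17)=-306797, f(18)=208585; answer 208585
Step 2: W1 = 208585; w = 8; remainder = value at the root: 4*(8)^4 - 4*(8)^3 - 9*(8)^2 - 8*(8)^1 - 2 = (16384) + (-2048) + (-576) + (-64) + (-2) = 13694; answer 13694

13694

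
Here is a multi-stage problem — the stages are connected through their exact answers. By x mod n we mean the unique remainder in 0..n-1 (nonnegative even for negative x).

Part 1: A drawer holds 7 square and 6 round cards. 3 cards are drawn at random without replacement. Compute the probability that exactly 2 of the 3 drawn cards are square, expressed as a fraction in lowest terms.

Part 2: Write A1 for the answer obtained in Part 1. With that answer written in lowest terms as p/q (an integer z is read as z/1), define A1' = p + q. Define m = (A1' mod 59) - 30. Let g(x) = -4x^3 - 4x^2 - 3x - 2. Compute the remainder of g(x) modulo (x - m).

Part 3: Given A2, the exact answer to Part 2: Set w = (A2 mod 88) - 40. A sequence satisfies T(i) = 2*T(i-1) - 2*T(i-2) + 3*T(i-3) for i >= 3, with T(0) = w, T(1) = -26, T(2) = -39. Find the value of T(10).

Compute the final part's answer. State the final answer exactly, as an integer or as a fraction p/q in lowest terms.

Part 1: total draws C(13,3) = 286; favorable C(7,2)*C(6,1) = 126; P = 63/143; answer 63/143
Part 2: A1 = 63/143; threaded value p + q = 206; m = -1; remainder = value at the root: -4*(-1)^3 - 4*(-1)^2 - 3*(-1)^1 - 2 = (4) + (-4) + (3) + (-2) = 1; answer 1
Part 3: A2 = 1; w = -39; T(3) = 2*(-39) - 2*(-26) + 3*(-39) = -143; iterating: T(3)=-143, T(4)=-286, T(5)=-403, T(6)=-663, T(7)=-1378, T(8)=-2639, T(9)=-4511, T(10)=-7878; answer -7878

-7878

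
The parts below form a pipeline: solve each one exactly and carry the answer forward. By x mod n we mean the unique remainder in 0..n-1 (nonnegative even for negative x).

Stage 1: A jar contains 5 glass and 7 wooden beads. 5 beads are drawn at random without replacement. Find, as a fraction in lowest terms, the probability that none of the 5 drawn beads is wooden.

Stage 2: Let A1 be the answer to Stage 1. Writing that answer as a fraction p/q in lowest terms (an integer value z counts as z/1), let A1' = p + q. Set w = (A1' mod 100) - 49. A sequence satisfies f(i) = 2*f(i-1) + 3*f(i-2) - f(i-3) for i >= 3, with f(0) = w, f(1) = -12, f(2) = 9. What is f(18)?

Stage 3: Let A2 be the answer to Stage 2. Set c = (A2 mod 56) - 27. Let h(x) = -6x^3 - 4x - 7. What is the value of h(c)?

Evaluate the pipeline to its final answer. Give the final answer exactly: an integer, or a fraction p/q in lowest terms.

-24647

Stage 1: total draws C(12,5) = 792; favorable C(5,5) = 1; P = 1/792; answer 1/792
Stage 2: A1 = 1/792; threaded value p + q = 793; w = 44; f(3) = 2*(9) + 3*(-12) - 1*(44) = -62; iterating: f(3)=-62, f(4)=-85, f(5)=-365, f(6)=-923, f(7)=-2856, f(8)=-8116, f(9)=-23877, f(10)=-69246, f(11)=-202007, f(12)=-587875, f(13)=-1712525, f(14)=-4986668, f(15)=-14523036, f(16)=-42293551, f(17)=-123169542, f(18)=-358696701; answer -358696701
Stage 3: A2 = -358696701; c = 16; -6*(16)^3 - 4*(16)^1 - 7 = (-24576) + (-64) + (-7) = -24647; answer -24647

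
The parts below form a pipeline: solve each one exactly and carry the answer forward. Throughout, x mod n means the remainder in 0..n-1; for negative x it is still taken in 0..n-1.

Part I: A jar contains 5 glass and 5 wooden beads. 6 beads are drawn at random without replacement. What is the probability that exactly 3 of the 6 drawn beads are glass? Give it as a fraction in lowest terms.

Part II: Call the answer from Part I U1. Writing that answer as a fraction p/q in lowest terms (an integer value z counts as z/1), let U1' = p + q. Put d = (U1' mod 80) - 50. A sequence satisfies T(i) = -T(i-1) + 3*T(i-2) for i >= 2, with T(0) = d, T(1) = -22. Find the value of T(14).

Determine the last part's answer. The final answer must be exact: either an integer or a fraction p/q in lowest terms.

Part I: total draws C(10,6) = 210; favorable C(5,3)*C(5,3) = 100; P = 10/21; answer 10/21
Part II: U1 = 10/21; threaded value p + q = 31; d = -19; T(2) = -1*(-22) + 3*(-19) = -35; iterating: T(2)=-35, T(3)=-31, T(4)=-74, T(5)=-19, T(6)=-203, T(7)=146, T(8)=-755, T(9)=1193, T(10)=-3458, T(11)=7037, T(12)=-17411, T(13)=38522, T(14)=-90755; answer -90755

-90755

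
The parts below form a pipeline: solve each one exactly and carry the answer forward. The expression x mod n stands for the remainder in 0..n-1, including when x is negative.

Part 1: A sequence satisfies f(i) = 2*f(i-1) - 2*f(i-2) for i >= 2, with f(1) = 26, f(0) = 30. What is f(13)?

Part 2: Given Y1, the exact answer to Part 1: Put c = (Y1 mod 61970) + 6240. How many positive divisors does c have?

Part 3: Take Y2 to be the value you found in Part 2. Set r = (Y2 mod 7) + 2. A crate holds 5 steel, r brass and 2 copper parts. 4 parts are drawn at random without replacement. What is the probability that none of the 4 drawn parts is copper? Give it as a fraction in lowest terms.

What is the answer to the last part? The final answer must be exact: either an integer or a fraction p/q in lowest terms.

Part 1: f(2) = 2*(26) - 2*(30) = -8; iterating: f(2)=-8, f(3)=-68, f(4)=-120, f(5)=-104, f(6)=32, f(7)=272, f(8)=480, f(9)=416, f(10)=-128, f(11)=-1088, f(12)=-1920, f(13)=-1664; answer -1664
Part 2: Y1 = -1664; c = 66546; 66546 = 2 * 3^2 * 3697; number of divisors = (1+1) * (2+1) * (1+1) = 12; answer 12
Part 3: Y2 = 12; r = 7; total draws C(14,4) = 1001; favorable C(12,4) = 495; P = 45/91; answer 45/91

45/91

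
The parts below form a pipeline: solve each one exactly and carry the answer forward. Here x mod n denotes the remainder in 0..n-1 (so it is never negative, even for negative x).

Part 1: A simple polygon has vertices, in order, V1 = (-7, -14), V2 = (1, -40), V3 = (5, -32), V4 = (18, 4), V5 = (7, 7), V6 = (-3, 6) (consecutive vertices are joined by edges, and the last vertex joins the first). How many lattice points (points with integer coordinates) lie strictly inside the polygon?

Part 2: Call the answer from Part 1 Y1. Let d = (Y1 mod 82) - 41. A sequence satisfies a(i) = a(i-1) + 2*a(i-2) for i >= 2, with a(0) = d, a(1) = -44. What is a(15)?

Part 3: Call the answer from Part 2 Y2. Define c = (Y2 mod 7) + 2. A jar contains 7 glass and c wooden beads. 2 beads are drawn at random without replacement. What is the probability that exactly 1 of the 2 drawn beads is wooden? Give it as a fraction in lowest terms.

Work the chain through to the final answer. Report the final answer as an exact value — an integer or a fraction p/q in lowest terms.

7/18

Part 1: cross terms: (-7*-40 - 1*-14)=294, (1*-32 - 5*-40)=168, (5*4 - 18*-32)=596, (18*7 - 7*4)=98, (7*6 - -3*7)=63, (-3*-14 - -7*6)=84; twice the area = |1303| = 1303; area = 1303/2; boundary points = 2 + 4 + 1 + 1 + 1 + 4 = 13; strictly interior points = area - boundary/2 + 1 = 646; answer 646
Part 2: Y1 = 646; d = 31; a(2) = 1*(-44) + 2*(31) = 18; iterating: a(2)=18, a(3)=-70, a(4)=-34, a(5)=-174, a(6)=-242, a(7)=-590, a(8)=-1074, a(9)=-2254, a(10)=-4402, a(11)=-8910, a(12)=-17714, a(13)=-35534, a(14)=-70962, a(15)=-142030; answer -142030
Part 3: Y2 = -142030; c = 2; total draws C(9,2) = 36; favorable C(2,1)*C(7,1) = 14; P = 7/18; answer 7/18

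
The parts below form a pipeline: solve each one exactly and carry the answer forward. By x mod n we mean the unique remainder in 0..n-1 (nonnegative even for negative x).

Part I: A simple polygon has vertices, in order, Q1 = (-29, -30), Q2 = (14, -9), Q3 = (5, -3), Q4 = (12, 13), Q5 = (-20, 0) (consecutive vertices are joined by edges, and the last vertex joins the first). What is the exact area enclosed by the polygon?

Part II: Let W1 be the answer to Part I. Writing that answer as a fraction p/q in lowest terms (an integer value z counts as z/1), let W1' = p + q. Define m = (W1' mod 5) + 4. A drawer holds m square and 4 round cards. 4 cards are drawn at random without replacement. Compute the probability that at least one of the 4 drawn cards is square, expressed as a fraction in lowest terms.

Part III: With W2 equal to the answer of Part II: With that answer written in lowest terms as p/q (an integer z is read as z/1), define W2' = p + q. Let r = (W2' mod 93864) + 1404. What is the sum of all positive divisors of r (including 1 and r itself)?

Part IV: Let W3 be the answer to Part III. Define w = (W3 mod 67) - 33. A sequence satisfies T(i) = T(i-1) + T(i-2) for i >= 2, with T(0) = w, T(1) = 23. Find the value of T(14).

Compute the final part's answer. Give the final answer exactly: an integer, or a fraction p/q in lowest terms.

4477

Part I: cross terms: (-29*-9 - 14*-30)=681, (14*-3 - 5*-9)=3, (5*13 - 12*-3)=101, (12*0 - -20*13)=260, (-20*-30 - -29*0)=600; twice the area = |1645| = 1645; area = 1645/2; answer 1645/2
Part II: W1 = 1645/2; threaded value p + q = 1647; m = 6; total draws C(10,4) = 210; complement C(4,4) = 1; favorable 210 - 1 = 209; P = 209/210; answer 209/210
Part III: W2 = 209/210; threaded value p + q = 419; r = 1823; 1823 is prime, so its only divisors are 1 and 1823; sigma = 1 + 1823 = 1824; answer 1824
Part IV: W3 = 1824; w = -18; T(2) = 1*(23) + 1*(-18) = 5; iterating: T(2)=5, T(3)=28, T(4)=33, T(5)=61, T(6)=94, T(7)=155, T(8)=249, T(9)=404, T(10)=653, T(11)=1057, T(12)=1710, T(13)=2767, T(14)=4477; answer 4477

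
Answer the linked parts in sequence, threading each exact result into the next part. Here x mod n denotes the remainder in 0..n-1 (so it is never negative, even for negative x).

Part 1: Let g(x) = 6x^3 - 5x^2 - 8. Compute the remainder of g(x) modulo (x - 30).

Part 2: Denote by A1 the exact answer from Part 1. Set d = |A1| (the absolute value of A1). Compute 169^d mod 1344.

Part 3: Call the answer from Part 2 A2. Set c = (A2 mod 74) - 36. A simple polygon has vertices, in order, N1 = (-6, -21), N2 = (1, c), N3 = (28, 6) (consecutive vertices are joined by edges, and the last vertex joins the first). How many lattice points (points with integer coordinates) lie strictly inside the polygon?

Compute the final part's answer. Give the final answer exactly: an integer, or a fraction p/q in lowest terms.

230

Part 1: remainder = value at the root: 6*(30)^3 - 5*(30)^2 - 8 = (162000) + (-4500) + (-8) = 157492; answer 157492
Part 2: A1 = 157492; d = 157492; squarings mod 1344: 169^1=169, 169^2=337, 169^4=673, 169^8=1, 169^16=1, 169^32=1, 169^64=1, 169^128=1, 169^256=1, 169^512=1, 169^1024=1, 169^2048=1, 169^4096=1, 169^8192=1, 169^16384=1, 169^32768=1, 169^65536=1, 169^131072=1; 169^157492 = 169^4 * 169^16 * 169^32 * 169^256 * 169^512 * 169^1024 * 169^8192 * 169^16384 * 169^131072 = 673 (mod 1344); answer 673
Part 3: A2 = 673; c = -29; cross terms: (-6*-29 - 1*-21)=195, (1*6 - 28*-29)=818, (28*-21 - -6*6)=-552; twice the area = |461| = 461; area = 461/2; boundary points = 1 + 1 + 1 = 3; strictly interior points = area - boundary/2 + 1 = 230; answer 230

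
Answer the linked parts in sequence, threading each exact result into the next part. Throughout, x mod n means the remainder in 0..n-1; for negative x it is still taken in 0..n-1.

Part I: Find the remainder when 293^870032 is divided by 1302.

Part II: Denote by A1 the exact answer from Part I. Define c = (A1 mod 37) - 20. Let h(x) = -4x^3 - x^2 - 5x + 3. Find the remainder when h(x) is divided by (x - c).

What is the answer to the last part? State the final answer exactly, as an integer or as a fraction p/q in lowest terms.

Part I: squarings mod 1302: 293^1=293, 293^2=1219, 293^4=379, 293^8=421, 293^16=169, 293^32=1219, 293^64=379, 293^128=421, 293^256=169, 293^512=1219, 293^1024=379, 293^2048=421, 293^4096=169, 293^8192=1219, 293^16384=379, 293^32768=421, 293^65536=169, 293^131072=1219, 293^262144=379, 293^524288=421; 293^870032 = 293^16 * 293^128 * 293^512 * 293^1024 * 293^16384 * 293^65536 * 293^262144 * 293^524288 = 1219 (mod 1302); answer 1219
Part II: A1 = 1219; c = 15; remainder = value at the root: -4*(15)^3 - 1*(15)^2 - 5*(15)^1 + 3 = (-13500) + (-225) + (-75) + (3) = -13797; answer -13797

-13797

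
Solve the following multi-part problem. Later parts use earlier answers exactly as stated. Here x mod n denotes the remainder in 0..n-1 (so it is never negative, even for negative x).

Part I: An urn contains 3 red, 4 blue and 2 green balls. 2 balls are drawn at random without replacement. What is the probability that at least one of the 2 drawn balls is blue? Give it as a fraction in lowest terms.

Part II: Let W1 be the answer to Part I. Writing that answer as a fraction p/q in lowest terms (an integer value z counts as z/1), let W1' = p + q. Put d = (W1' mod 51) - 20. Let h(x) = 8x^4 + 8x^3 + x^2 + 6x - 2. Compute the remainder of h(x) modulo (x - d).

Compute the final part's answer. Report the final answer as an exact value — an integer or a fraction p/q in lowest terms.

Part I: total draws C(9,2) = 36; complement C(5,2) = 10; favorable 36 - 10 = 26; P = 13/18; answer 13/18
Part II: W1 = 13/18; threaded value p + q = 31; d = 11; remainder = value at the root: 8*(11)^4 + 8*(11)^3 + 1*(11)^2 + 6*(11)^1 - 2 = (117128) + (10648) + (121) + (66) + (-2) = 127961; answer 127961

127961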